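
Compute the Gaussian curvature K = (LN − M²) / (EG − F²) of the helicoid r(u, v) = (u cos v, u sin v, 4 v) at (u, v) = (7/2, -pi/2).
K = -256/12769

Coefficients of the first fundamental form: E = 1, F = 0, G = u^2 + 16.
Coefficients of the second fundamental form: L = 0, M = -4/sqrt(u^2 + 16), N = 0.
Assemble K = (LN − M²)/(EG − F²) = -16/(u^2 + 16)^2. At (u, v) = (7/2, -pi/2): K = -256/12769.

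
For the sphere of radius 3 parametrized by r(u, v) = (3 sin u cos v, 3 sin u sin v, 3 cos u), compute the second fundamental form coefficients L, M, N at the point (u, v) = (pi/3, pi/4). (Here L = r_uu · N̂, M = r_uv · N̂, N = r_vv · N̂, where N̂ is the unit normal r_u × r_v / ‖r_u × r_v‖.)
L = -3;  M = 0;  N = -9/4

Compute the unit normal N̂(u, v) = (sin(u)^2*cos(v)/Abs(sin(u)), sin(u)^2*sin(v)/Abs(sin(u)), sin(2*u)/(2*Abs(sin(u)))), and the second partials r_uu, r_uv, r_vv. Take dot products:
  L(u, v) = r_uu · N̂ = -3*sin(u)/Abs(sin(u)),
  M(u, v) = r_uv · N̂ = 0,
  N(u, v) = r_vv · N̂ = -3*sin(u)^3/Abs(sin(u)).
Evaluating at (u, v) = (pi/3, pi/4):
  L = -3, M = 0, N = -9/4.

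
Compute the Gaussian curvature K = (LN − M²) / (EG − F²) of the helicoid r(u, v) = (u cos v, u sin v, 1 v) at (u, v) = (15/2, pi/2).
K = -16/52441

Coefficients of the first fundamental form: E = 1, F = 0, G = u^2 + 1.
Coefficients of the second fundamental form: L = 0, M = -1/sqrt(u^2 + 1), N = 0.
Assemble K = (LN − M²)/(EG − F²) = -1/(u^2 + 1)^2. At (u, v) = (15/2, pi/2): K = -16/52441.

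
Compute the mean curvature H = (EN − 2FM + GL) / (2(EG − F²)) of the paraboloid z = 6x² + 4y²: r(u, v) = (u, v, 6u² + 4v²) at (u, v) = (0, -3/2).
H = 874*sqrt(145)/21025

With E = 144*u^2 + 1, F = 96*u*v, G = 64*v^2 + 1, L = 12/sqrt(144*u^2 + 64*v^2 + 1), M = 0, N = 8/sqrt(144*u^2 + 64*v^2 + 1), assemble
  H = (EN − 2FM + GL) / (2(EG − F²)) = 2*(288*u^2 + 192*v^2 + 5)/(144*u^2 + 64*v^2 + 1)^(3/2).
At (u, v) = (0, -3/2): H = 874*sqrt(145)/21025.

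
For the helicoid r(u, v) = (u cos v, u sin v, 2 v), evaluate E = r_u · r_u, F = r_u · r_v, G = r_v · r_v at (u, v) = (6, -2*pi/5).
E = 1;  F = 0;  G = 40

Partials: r_u = (cos(v), sin(v), 0), r_v = (-u*sin(v), u*cos(v), 2). As functions of (u, v):
  E = r_u · r_u = 1,
  F = r_u · r_v = 0,
  G = r_v · r_v = u^2 + 4.
Evaluating at (u, v) = (6, -2*pi/5): E = 1, F = 0, G = 40.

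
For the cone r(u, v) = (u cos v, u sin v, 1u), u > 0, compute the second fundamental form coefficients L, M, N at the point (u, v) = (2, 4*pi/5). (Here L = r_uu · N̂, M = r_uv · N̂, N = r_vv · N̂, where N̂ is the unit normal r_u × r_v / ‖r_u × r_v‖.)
L = 0;  M = 0;  N = sqrt(2)

Compute the unit normal N̂(u, v) = (-sqrt(2)*u*cos(v)/(2*Abs(u)), -sqrt(2)*u*sin(v)/(2*Abs(u)), sqrt(2)*u/(2*Abs(u))), and the second partials r_uu, r_uv, r_vv. Take dot products:
  L(u, v) = r_uu · N̂ = 0,
  M(u, v) = r_uv · N̂ = 0,
  N(u, v) = r_vv · N̂ = sqrt(2)*u^2/(2*Abs(u)).
Evaluating at (u, v) = (2, 4*pi/5):
  L = 0, M = 0, N = sqrt(2).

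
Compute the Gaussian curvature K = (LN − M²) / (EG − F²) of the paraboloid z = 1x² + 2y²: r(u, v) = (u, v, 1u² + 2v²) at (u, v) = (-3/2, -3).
K = 2/5929

Coefficients of the first fundamental form: E = 4*u^2 + 1, F = 8*u*v, G = 16*v^2 + 1.
Coefficients of the second fundamental form: L = 2/sqrt(4*u^2 + 16*v^2 + 1), M = 0, N = 4/sqrt(4*u^2 + 16*v^2 + 1).
Assemble K = (LN − M²)/(EG − F²) = 8/(16*u^4 + 128*u^2*v^2 + 8*u^2 + 256*v^4 + 32*v^2 + 1). At (u, v) = (-3/2, -3): K = 2/5929.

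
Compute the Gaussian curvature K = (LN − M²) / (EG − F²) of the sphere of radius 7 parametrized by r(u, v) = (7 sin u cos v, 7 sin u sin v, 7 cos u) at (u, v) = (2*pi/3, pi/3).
K = 1/49

Coefficients of the first fundamental form: E = 49, F = 0, G = 49*sin(u)^2.
Coefficients of the second fundamental form: L = -7*sin(u)/Abs(sin(u)), M = 0, N = -7*sin(u)^3/Abs(sin(u)).
Assemble K = (LN − M²)/(EG − F²) = 1/49. At (u, v) = (2*pi/3, pi/3): K = 1/49.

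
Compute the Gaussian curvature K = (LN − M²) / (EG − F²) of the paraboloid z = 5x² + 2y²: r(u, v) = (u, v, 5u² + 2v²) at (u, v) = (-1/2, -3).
K = 2/1445

Coefficients of the first fundamental form: E = 100*u^2 + 1, F = 40*u*v, G = 16*v^2 + 1.
Coefficients of the second fundamental form: L = 10/sqrt(100*u^2 + 16*v^2 + 1), M = 0, N = 4/sqrt(100*u^2 + 16*v^2 + 1).
Assemble K = (LN − M²)/(EG − F²) = 40/(10000*u^4 + 3200*u^2*v^2 + 200*u^2 + 256*v^4 + 32*v^2 + 1). At (u, v) = (-1/2, -3): K = 2/1445.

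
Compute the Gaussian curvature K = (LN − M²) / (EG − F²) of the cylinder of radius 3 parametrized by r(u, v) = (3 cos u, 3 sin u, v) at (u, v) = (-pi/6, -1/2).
K = 0

Coefficients of the first fundamental form: E = 9, F = 0, G = 1.
Coefficients of the second fundamental form: L = -3, M = 0, N = 0.
Assemble K = (LN − M²)/(EG − F²) = 0. At (u, v) = (-pi/6, -1/2): K = 0.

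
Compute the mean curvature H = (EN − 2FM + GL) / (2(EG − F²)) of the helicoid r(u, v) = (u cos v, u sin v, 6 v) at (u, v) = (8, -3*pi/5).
H = 0

With E = 1, F = 0, G = u^2 + 36, L = 0, M = -6/sqrt(u^2 + 36), N = 0, assemble
  H = (EN − 2FM + GL) / (2(EG − F²)) = 0.
At (u, v) = (8, -3*pi/5): H = 0.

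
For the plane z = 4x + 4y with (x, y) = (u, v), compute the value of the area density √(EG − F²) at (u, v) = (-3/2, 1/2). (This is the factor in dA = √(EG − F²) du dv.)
√(EG − F²)|_{(-3/2, 1/2)} = sqrt(33)

E = 17, F = 16, G = 17, so EG − F² = 33. Taking the positive square root: √(EG − F²) = sqrt(33). At (u, v) = (-3/2, 1/2): sqrt(33).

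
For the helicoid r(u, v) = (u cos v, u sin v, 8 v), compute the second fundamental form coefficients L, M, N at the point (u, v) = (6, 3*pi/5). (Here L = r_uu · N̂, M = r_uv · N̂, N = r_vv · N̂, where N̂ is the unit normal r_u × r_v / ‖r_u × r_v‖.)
L = 0;  M = -4/5;  N = 0

Compute the unit normal N̂(u, v) = (8*sin(v)/sqrt(u^2 + 64), -8*cos(v)/sqrt(u^2 + 64), u/sqrt(u^2 + 64)), and the second partials r_uu, r_uv, r_vv. Take dot products:
  L(u, v) = r_uu · N̂ = 0,
  M(u, v) = r_uv · N̂ = -8/sqrt(u^2 + 64),
  N(u, v) = r_vv · N̂ = 0.
Evaluating at (u, v) = (6, 3*pi/5):
  L = 0, M = -4/5, N = 0.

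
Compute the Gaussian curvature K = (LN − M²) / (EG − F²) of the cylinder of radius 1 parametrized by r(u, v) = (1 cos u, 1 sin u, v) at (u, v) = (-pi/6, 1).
K = 0

Coefficients of the first fundamental form: E = 1, F = 0, G = 1.
Coefficients of the second fundamental form: L = -1, M = 0, N = 0.
Assemble K = (LN − M²)/(EG − F²) = 0. At (u, v) = (-pi/6, 1): K = 0.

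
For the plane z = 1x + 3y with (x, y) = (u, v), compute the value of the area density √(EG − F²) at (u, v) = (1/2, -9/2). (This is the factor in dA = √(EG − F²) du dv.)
√(EG − F²)|_{(1/2, -9/2)} = sqrt(11)

E = 2, F = 3, G = 10, so EG − F² = 11. Taking the positive square root: √(EG − F²) = sqrt(11). At (u, v) = (1/2, -9/2): sqrt(11).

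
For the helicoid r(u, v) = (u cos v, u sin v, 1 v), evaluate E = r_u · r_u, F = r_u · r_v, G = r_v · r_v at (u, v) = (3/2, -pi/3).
E = 1;  F = 0;  G = 13/4

Partials: r_u = (cos(v), sin(v), 0), r_v = (-u*sin(v), u*cos(v), 1). As functions of (u, v):
  E = r_u · r_u = 1,
  F = r_u · r_v = 0,
  G = r_v · r_v = u^2 + 1.
Evaluating at (u, v) = (3/2, -pi/3): E = 1, F = 0, G = 13/4.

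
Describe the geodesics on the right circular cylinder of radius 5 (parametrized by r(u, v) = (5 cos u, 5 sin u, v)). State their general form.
The cylinder is flat (K = 0) and locally isometric to the plane via the development (u, v) ↦ (5 u, v). Geodesics are the pre-images of straight lines: circles (v constant), vertical lines (u constant), and helices (v = c · u + d) for constants c, d.

A right cylinder has E = 5², F = 0, G = 1, so EG − F² = 5², and L = −5, M = N = 0, giving K = (LN − M²)/(EG − F²) = 0 everywhere. A flat surface is locally isometric to the Euclidean plane via the map (u, v) ↦ (5 u, v). Straight lines in the (x̃, ỹ) plane pull back to: (a) horizontal circles (v = const), (b) vertical generators (u = const), and (c) helices (5 u tan θ = v, i.e. v = c · u + d).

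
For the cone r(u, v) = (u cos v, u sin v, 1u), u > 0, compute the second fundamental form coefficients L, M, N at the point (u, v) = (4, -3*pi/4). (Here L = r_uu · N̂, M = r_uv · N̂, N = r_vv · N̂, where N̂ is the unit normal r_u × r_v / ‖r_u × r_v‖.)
L = 0;  M = 0;  N = 2*sqrt(2)

Compute the unit normal N̂(u, v) = (-sqrt(2)*u*cos(v)/(2*Abs(u)), -sqrt(2)*u*sin(v)/(2*Abs(u)), sqrt(2)*u/(2*Abs(u))), and the second partials r_uu, r_uv, r_vv. Take dot products:
  L(u, v) = r_uu · N̂ = 0,
  M(u, v) = r_uv · N̂ = 0,
  N(u, v) = r_vv · N̂ = sqrt(2)*u^2/(2*Abs(u)).
Evaluating at (u, v) = (4, -3*pi/4):
  L = 0, M = 0, N = 2*sqrt(2).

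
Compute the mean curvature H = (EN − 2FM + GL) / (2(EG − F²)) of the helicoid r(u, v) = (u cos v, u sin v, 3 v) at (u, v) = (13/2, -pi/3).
H = 0

With E = 1, F = 0, G = u^2 + 9, L = 0, M = -3/sqrt(u^2 + 9), N = 0, assemble
  H = (EN − 2FM + GL) / (2(EG − F²)) = 0.
At (u, v) = (13/2, -pi/3): H = 0.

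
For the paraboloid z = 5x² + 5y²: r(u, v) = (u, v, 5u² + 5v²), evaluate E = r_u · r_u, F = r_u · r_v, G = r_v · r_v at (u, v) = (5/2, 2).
E = 626;  F = 500;  G = 401

Partials: r_u = (1, 0, 10*u), r_v = (0, 1, 10*v). As functions of (u, v):
  E = r_u · r_u = 100*u^2 + 1,
  F = r_u · r_v = 100*u*v,
  G = r_v · r_v = 100*v^2 + 1.
Evaluating at (u, v) = (5/2, 2): E = 626, F = 500, G = 401.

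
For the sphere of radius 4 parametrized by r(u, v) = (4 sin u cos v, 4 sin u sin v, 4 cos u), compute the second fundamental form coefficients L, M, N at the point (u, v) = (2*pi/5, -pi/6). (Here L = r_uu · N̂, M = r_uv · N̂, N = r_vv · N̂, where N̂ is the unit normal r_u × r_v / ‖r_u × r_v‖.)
L = -4;  M = 0;  N = -5/2 - sqrt(5)/2

Compute the unit normal N̂(u, v) = (sin(u)^2*cos(v)/Abs(sin(u)), sin(u)^2*sin(v)/Abs(sin(u)), sin(2*u)/(2*Abs(sin(u)))), and the second partials r_uu, r_uv, r_vv. Take dot products:
  L(u, v) = r_uu · N̂ = -4*sin(u)/Abs(sin(u)),
  M(u, v) = r_uv · N̂ = 0,
  N(u, v) = r_vv · N̂ = -4*sin(u)^3/Abs(sin(u)).
Evaluating at (u, v) = (2*pi/5, -pi/6):
  L = -4, M = 0, N = -5/2 - sqrt(5)/2.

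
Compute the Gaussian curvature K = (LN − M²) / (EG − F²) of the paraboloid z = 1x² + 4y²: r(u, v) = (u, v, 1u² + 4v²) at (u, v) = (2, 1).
K = 16/6561

Coefficients of the first fundamental form: E = 4*u^2 + 1, F = 16*u*v, G = 64*v^2 + 1.
Coefficients of the second fundamental form: L = 2/sqrt(4*u^2 + 64*v^2 + 1), M = 0, N = 8/sqrt(4*u^2 + 64*v^2 + 1).
Assemble K = (LN − M²)/(EG − F²) = 16/(16*u^4 + 512*u^2*v^2 + 8*u^2 + 4096*v^4 + 128*v^2 + 1). At (u, v) = (2, 1): K = 16/6561.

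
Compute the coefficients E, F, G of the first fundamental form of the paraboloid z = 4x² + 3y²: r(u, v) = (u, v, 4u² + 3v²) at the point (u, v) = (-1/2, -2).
E = 17;  F = 48;  G = 145

Partials: r_u = (1, 0, 8*u), r_v = (0, 1, 6*v). As functions of (u, v):
  E = r_u · r_u = 64*u^2 + 1,
  F = r_u · r_v = 48*u*v,
  G = r_v · r_v = 36*v^2 + 1.
Evaluating at (u, v) = (-1/2, -2): E = 17, F = 48, G = 145.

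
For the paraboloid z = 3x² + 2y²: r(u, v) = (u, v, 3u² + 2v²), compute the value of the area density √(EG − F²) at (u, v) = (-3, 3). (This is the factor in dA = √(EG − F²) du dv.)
√(EG − F²)|_{(-3, 3)} = sqrt(469)

E = 36*u^2 + 1, F = 24*u*v, G = 16*v^2 + 1, so EG − F² = 36*u^2 + 16*v^2 + 1. Taking the positive square root: √(EG − F²) = sqrt(36*u^2 + 16*v^2 + 1). At (u, v) = (-3, 3): sqrt(469).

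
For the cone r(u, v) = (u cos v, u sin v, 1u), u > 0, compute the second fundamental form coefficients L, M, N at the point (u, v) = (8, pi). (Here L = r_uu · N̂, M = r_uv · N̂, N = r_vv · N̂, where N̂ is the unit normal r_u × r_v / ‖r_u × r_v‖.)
L = 0;  M = 0;  N = 4*sqrt(2)

Compute the unit normal N̂(u, v) = (-sqrt(2)*u*cos(v)/(2*Abs(u)), -sqrt(2)*u*sin(v)/(2*Abs(u)), sqrt(2)*u/(2*Abs(u))), and the second partials r_uu, r_uv, r_vv. Take dot products:
  L(u, v) = r_uu · N̂ = 0,
  M(u, v) = r_uv · N̂ = 0,
  N(u, v) = r_vv · N̂ = sqrt(2)*u^2/(2*Abs(u)).
Evaluating at (u, v) = (8, pi):
  L = 0, M = 0, N = 4*sqrt(2).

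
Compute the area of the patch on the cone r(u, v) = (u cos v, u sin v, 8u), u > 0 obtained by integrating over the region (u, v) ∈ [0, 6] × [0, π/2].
Area = 9*sqrt(65)*pi

Area = ∫∫ √(EG − F²) du dv with √(EG − F²) = sqrt(65)*Abs(u). Integrating over [0, 6] × [0, π/2] gives 9*sqrt(65)*pi.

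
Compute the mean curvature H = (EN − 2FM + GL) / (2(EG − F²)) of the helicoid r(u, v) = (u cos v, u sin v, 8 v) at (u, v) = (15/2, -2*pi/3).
H = 0

With E = 1, F = 0, G = u^2 + 64, L = 0, M = -8/sqrt(u^2 + 64), N = 0, assemble
  H = (EN − 2FM + GL) / (2(EG − F²)) = 0.
At (u, v) = (15/2, -2*pi/3): H = 0.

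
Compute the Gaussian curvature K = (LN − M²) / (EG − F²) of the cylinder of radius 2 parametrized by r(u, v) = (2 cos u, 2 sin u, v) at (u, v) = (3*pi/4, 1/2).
K = 0

Coefficients of the first fundamental form: E = 4, F = 0, G = 1.
Coefficients of the second fundamental form: L = -2, M = 0, N = 0.
Assemble K = (LN − M²)/(EG − F²) = 0. At (u, v) = (3*pi/4, 1/2): K = 0.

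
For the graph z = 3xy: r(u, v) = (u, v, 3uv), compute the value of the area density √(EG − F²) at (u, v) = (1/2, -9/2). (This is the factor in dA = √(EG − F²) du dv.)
√(EG − F²)|_{(1/2, -9/2)} = sqrt(742)/2

E = 9*v^2 + 1, F = 9*u*v, G = 9*u^2 + 1, so EG − F² = 9*u^2 + 9*v^2 + 1. Taking the positive square root: √(EG − F²) = sqrt(9*u^2 + 9*v^2 + 1). At (u, v) = (1/2, -9/2): sqrt(742)/2.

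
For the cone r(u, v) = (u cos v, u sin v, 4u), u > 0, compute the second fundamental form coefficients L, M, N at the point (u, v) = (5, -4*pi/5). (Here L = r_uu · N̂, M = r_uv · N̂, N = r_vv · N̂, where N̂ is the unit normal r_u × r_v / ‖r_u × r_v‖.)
L = 0;  M = 0;  N = 20*sqrt(17)/17

Compute the unit normal N̂(u, v) = (-4*sqrt(17)*u*cos(v)/(17*Abs(u)), -4*sqrt(17)*u*sin(v)/(17*Abs(u)), sqrt(17)*u/(17*Abs(u))), and the second partials r_uu, r_uv, r_vv. Take dot products:
  L(u, v) = r_uu · N̂ = 0,
  M(u, v) = r_uv · N̂ = 0,
  N(u, v) = r_vv · N̂ = 4*sqrt(17)*u^2/(17*Abs(u)).
Evaluating at (u, v) = (5, -4*pi/5):
  L = 0, M = 0, N = 20*sqrt(17)/17.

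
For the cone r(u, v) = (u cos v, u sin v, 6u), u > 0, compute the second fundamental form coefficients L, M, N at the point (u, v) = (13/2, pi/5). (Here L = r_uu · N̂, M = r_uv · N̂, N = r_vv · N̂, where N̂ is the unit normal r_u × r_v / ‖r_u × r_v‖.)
L = 0;  M = 0;  N = 39*sqrt(37)/37

Compute the unit normal N̂(u, v) = (-6*sqrt(37)*u*cos(v)/(37*Abs(u)), -6*sqrt(37)*u*sin(v)/(37*Abs(u)), sqrt(37)*u/(37*Abs(u))), and the second partials r_uu, r_uv, r_vv. Take dot products:
  L(u, v) = r_uu · N̂ = 0,
  M(u, v) = r_uv · N̂ = 0,
  N(u, v) = r_vv · N̂ = 6*sqrt(37)*u^2/(37*Abs(u)).
Evaluating at (u, v) = (13/2, pi/5):
  L = 0, M = 0, N = 39*sqrt(37)/37.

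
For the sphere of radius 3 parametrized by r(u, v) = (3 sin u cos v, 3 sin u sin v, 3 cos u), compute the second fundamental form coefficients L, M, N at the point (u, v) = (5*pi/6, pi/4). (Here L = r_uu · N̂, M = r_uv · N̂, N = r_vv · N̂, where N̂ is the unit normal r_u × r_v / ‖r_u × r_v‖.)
L = -3;  M = 0;  N = -3/4

Compute the unit normal N̂(u, v) = (sin(u)^2*cos(v)/Abs(sin(u)), sin(u)^2*sin(v)/Abs(sin(u)), sin(2*u)/(2*Abs(sin(u)))), and the second partials r_uu, r_uv, r_vv. Take dot products:
  L(u, v) = r_uu · N̂ = -3*sin(u)/Abs(sin(u)),
  M(u, v) = r_uv · N̂ = 0,
  N(u, v) = r_vv · N̂ = -3*sin(u)^3/Abs(sin(u)).
Evaluating at (u, v) = (5*pi/6, pi/4):
  L = -3, M = 0, N = -3/4.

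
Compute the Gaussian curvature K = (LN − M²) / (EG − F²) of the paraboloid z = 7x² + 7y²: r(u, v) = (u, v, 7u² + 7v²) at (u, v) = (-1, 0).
K = 196/38809

Coefficients of the first fundamental form: E = 196*u^2 + 1, F = 196*u*v, G = 196*v^2 + 1.
Coefficients of the second fundamental form: L = 14/sqrt(196*u^2 + 196*v^2 + 1), M = 0, N = 14/sqrt(196*u^2 + 196*v^2 + 1).
Assemble K = (LN − M²)/(EG − F²) = 196/(38416*u^4 + 76832*u^2*v^2 + 392*u^2 + 38416*v^4 + 392*v^2 + 1). At (u, v) = (-1, 0): K = 196/38809.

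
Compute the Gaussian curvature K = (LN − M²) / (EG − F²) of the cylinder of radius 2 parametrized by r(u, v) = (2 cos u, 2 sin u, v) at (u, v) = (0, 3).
K = 0

Coefficients of the first fundamental form: E = 4, F = 0, G = 1.
Coefficients of the second fundamental form: L = -2, M = 0, N = 0.
Assemble K = (LN − M²)/(EG − F²) = 0. At (u, v) = (0, 3): K = 0.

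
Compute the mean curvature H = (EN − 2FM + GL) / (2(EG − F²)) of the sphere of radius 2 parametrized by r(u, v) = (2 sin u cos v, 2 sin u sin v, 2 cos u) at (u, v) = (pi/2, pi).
H = -1/2

With E = 4, F = 0, G = 4*sin(u)^2, L = -2*sin(u)/Abs(sin(u)), M = 0, N = -2*sin(u)^3/Abs(sin(u)), assemble
  H = (EN − 2FM + GL) / (2(EG − F²)) = -sin(u)/(2*Abs(sin(u))).
At (u, v) = (pi/2, pi): H = -1/2.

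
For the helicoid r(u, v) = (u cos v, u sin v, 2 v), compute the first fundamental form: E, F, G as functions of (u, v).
E = 1;  F = 0;  G = u^2 + 4

Compute partials: r_u = (cos(v), sin(v), 0), r_v = (-u*sin(v), u*cos(v), 2). Then
  E = r_u · r_u = 1,
  F = r_u · r_v = 0,
  G = r_v · r_v = u^2 + 4.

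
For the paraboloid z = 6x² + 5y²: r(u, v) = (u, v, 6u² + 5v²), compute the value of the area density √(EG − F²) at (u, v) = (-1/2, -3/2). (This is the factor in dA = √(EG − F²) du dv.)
√(EG − F²)|_{(-1/2, -3/2)} = sqrt(262)

E = 144*u^2 + 1, F = 120*u*v, G = 100*v^2 + 1, so EG − F² = 144*u^2 + 100*v^2 + 1. Taking the positive square root: √(EG − F²) = sqrt(144*u^2 + 100*v^2 + 1). At (u, v) = (-1/2, -3/2): sqrt(262).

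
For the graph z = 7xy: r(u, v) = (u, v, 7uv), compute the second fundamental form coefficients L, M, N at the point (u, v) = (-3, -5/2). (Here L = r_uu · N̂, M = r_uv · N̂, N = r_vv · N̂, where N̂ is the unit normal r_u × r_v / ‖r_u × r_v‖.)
L = 0;  M = 14*sqrt(2993)/2993;  N = 0

Compute the unit normal N̂(u, v) = (-7*v/sqrt(49*u^2 + 49*v^2 + 1), -7*u/sqrt(49*u^2 + 49*v^2 + 1), 1/sqrt(49*u^2 + 49*v^2 + 1)), and the second partials r_uu, r_uv, r_vv. Take dot products:
  L(u, v) = r_uu · N̂ = 0,
  M(u, v) = r_uv · N̂ = 7/sqrt(49*u^2 + 49*v^2 + 1),
  N(u, v) = r_vv · N̂ = 0.
Evaluating at (u, v) = (-3, -5/2):
  L = 0, M = 14*sqrt(2993)/2993, N = 0.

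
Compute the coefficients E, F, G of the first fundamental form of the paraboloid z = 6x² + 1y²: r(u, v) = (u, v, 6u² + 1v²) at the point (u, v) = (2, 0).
E = 577;  F = 0;  G = 1

Partials: r_u = (1, 0, 12*u), r_v = (0, 1, 2*v). As functions of (u, v):
  E = r_u · r_u = 144*u^2 + 1,
  F = r_u · r_v = 24*u*v,
  G = r_v · r_v = 4*v^2 + 1.
Evaluating at (u, v) = (2, 0): E = 577, F = 0, G = 1.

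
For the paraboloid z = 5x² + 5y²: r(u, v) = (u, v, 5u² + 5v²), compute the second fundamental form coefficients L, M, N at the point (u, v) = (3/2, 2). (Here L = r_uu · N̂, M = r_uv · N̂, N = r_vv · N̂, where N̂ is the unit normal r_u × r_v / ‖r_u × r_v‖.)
L = 5*sqrt(626)/313;  M = 0;  N = 5*sqrt(626)/313

Compute the unit normal N̂(u, v) = (-10*u/sqrt(100*u^2 + 100*v^2 + 1), -10*v/sqrt(100*u^2 + 100*v^2 + 1), 1/sqrt(100*u^2 + 100*v^2 + 1)), and the second partials r_uu, r_uv, r_vv. Take dot products:
  L(u, v) = r_uu · N̂ = 10/sqrt(100*u^2 + 100*v^2 + 1),
  M(u, v) = r_uv · N̂ = 0,
  N(u, v) = r_vv · N̂ = 10/sqrt(100*u^2 + 100*v^2 + 1).
Evaluating at (u, v) = (3/2, 2):
  L = 5*sqrt(626)/313, M = 0, N = 5*sqrt(626)/313.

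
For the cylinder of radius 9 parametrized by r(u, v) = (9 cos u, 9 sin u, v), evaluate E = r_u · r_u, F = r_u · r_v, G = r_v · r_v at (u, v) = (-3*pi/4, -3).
E = 81;  F = 0;  G = 1

Partials: r_u = (-9*sin(u), 9*cos(u), 0), r_v = (0, 0, 1). As functions of (u, v):
  E = r_u · r_u = 81,
  F = r_u · r_v = 0,
  G = r_v · r_v = 1.
Evaluating at (u, v) = (-3*pi/4, -3): E = 81, F = 0, G = 1.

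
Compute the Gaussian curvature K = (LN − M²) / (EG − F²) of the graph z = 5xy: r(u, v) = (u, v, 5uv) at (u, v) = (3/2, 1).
K = -400/108241

Coefficients of the first fundamental form: E = 25*v^2 + 1, F = 25*u*v, G = 25*u^2 + 1.
Coefficients of the second fundamental form: L = 0, M = 5/sqrt(25*u^2 + 25*v^2 + 1), N = 0.
Assemble K = (LN − M²)/(EG − F²) = -25/(625*u^4 + 1250*u^2*v^2 + 50*u^2 + 625*v^4 + 50*v^2 + 1). At (u, v) = (3/2, 1): K = -400/108241.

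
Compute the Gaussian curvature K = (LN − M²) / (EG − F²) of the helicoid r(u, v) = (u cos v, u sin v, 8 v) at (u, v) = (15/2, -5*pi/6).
K = -1024/231361

Coefficients of the first fundamental form: E = 1, F = 0, G = u^2 + 64.
Coefficients of the second fundamental form: L = 0, M = -8/sqrt(u^2 + 64), N = 0.
Assemble K = (LN − M²)/(EG − F²) = -64/(u^2 + 64)^2. At (u, v) = (15/2, -5*pi/6): K = -1024/231361.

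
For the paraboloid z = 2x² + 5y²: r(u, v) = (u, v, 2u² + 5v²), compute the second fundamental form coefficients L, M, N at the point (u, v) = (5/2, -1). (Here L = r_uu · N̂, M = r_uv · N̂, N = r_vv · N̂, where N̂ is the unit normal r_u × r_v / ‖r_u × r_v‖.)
L = 4*sqrt(201)/201;  M = 0;  N = 10*sqrt(201)/201

Compute the unit normal N̂(u, v) = (-4*u/sqrt(16*u^2 + 100*v^2 + 1), -10*v/sqrt(16*u^2 + 100*v^2 + 1), 1/sqrt(16*u^2 + 100*v^2 + 1)), and the second partials r_uu, r_uv, r_vv. Take dot products:
  L(u, v) = r_uu · N̂ = 4/sqrt(16*u^2 + 100*v^2 + 1),
  M(u, v) = r_uv · N̂ = 0,
  N(u, v) = r_vv · N̂ = 10/sqrt(16*u^2 + 100*v^2 + 1).
Evaluating at (u, v) = (5/2, -1):
  L = 4*sqrt(201)/201, M = 0, N = 10*sqrt(201)/201.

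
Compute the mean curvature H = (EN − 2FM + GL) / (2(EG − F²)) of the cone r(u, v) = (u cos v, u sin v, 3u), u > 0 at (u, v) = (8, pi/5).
H = 3*sqrt(10)/160

With E = 10, F = 0, G = u^2, L = 0, M = 0, N = 3*sqrt(10)*u^2/(10*Abs(u)), assemble
  H = (EN − 2FM + GL) / (2(EG − F²)) = 3*sqrt(10)/(20*Abs(u)).
At (u, v) = (8, pi/5): H = 3*sqrt(10)/160.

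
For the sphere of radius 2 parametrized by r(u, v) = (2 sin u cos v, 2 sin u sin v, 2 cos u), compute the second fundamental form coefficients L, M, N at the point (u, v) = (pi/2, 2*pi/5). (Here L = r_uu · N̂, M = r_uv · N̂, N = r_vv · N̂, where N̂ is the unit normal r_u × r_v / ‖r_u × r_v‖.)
L = -2;  M = 0;  N = -2

Compute the unit normal N̂(u, v) = (sin(u)^2*cos(v)/Abs(sin(u)), sin(u)^2*sin(v)/Abs(sin(u)), sin(2*u)/(2*Abs(sin(u)))), and the second partials r_uu, r_uv, r_vv. Take dot products:
  L(u, v) = r_uu · N̂ = -2*sin(u)/Abs(sin(u)),
  M(u, v) = r_uv · N̂ = 0,
  N(u, v) = r_vv · N̂ = -2*sin(u)^3/Abs(sin(u)).
Evaluating at (u, v) = (pi/2, 2*pi/5):
  L = -2, M = 0, N = -2.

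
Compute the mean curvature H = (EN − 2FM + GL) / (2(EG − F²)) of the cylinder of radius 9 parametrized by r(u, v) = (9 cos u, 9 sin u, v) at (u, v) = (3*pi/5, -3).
H = -1/18

With E = 81, F = 0, G = 1, L = -9, M = 0, N = 0, assemble
  H = (EN − 2FM + GL) / (2(EG − F²)) = -1/18.
At (u, v) = (3*pi/5, -3): H = -1/18.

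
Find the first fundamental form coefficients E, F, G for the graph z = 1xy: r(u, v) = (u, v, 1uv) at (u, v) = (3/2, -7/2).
E = 53/4;  F = -21/4;  G = 13/4

Partials: r_u = (1, 0, v), r_v = (0, 1, u). As functions of (u, v):
  E = r_u · r_u = v^2 + 1,
  F = r_u · r_v = u*v,
  G = r_v · r_v = u^2 + 1.
Evaluating at (u, v) = (3/2, -7/2): E = 53/4, F = -21/4, G = 13/4.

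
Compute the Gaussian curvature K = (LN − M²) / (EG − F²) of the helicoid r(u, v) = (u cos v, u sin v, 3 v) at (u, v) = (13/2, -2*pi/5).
K = -144/42025

Coefficients of the first fundamental form: E = 1, F = 0, G = u^2 + 9.
Coefficients of the second fundamental form: L = 0, M = -3/sqrt(u^2 + 9), N = 0.
Assemble K = (LN − M²)/(EG − F²) = -9/(u^2 + 9)^2. At (u, v) = (13/2, -2*pi/5): K = -144/42025.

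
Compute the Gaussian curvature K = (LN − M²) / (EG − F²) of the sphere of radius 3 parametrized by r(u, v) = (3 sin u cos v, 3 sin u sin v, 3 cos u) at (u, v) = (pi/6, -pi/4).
K = 1/9

Coefficients of the first fundamental form: E = 9, F = 0, G = 9*sin(u)^2.
Coefficients of the second fundamental form: L = -3*sin(u)/Abs(sin(u)), M = 0, N = -3*sin(u)^3/Abs(sin(u)).
Assemble K = (LN − M²)/(EG − F²) = 1/9. At (u, v) = (pi/6, -pi/4): K = 1/9.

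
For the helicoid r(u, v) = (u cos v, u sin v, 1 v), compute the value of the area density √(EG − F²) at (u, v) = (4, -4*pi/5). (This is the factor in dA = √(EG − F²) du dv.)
√(EG − F²)|_{(4, -4*pi/5)} = sqrt(17)

E = 1, F = 0, G = u^2 + 1, so EG − F² = u^2 + 1. Taking the positive square root: √(EG − F²) = sqrt(u^2 + 1). At (u, v) = (4, -4*pi/5): sqrt(17).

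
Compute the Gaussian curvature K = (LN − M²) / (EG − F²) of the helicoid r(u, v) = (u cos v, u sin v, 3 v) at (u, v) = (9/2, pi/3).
K = -16/1521

Coefficients of the first fundamental form: E = 1, F = 0, G = u^2 + 9.
Coefficients of the second fundamental form: L = 0, M = -3/sqrt(u^2 + 9), N = 0.
Assemble K = (LN − M²)/(EG − F²) = -9/(u^2 + 9)^2. At (u, v) = (9/2, pi/3): K = -16/1521.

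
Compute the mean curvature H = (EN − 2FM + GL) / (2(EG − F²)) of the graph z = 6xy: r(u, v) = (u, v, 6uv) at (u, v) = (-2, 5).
H = 432*sqrt(1045)/218405

With E = 36*v^2 + 1, F = 36*u*v, G = 36*u^2 + 1, L = 0, M = 6/sqrt(36*u^2 + 36*v^2 + 1), N = 0, assemble
  H = (EN − 2FM + GL) / (2(EG − F²)) = -216*u*v/(36*u^2 + 36*v^2 + 1)^(3/2).
At (u, v) = (-2, 5): H = 432*sqrt(1045)/218405.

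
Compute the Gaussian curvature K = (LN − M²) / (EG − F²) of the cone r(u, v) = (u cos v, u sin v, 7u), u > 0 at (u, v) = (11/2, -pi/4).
K = 0

Coefficients of the first fundamental form: E = 50, F = 0, G = u^2.
Coefficients of the second fundamental form: L = 0, M = 0, N = 7*sqrt(2)*u^2/(10*Abs(u)).
Assemble K = (LN − M²)/(EG − F²) = 0. At (u, v) = (11/2, -pi/4): K = 0.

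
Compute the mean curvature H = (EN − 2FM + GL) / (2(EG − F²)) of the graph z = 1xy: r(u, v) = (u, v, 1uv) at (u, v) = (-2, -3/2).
H = -24*sqrt(29)/841

With E = v^2 + 1, F = u*v, G = u^2 + 1, L = 0, M = 1/sqrt(u^2 + v^2 + 1), N = 0, assemble
  H = (EN − 2FM + GL) / (2(EG − F²)) = -u*v/(u^2 + v^2 + 1)^(3/2).
At (u, v) = (-2, -3/2): H = -24*sqrt(29)/841.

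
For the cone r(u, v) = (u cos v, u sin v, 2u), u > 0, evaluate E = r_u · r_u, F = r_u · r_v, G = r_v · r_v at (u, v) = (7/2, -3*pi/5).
E = 5;  F = 0;  G = 49/4

Partials: r_u = (cos(v), sin(v), 2), r_v = (-u*sin(v), u*cos(v), 0). As functions of (u, v):
  E = r_u · r_u = 5,
  F = r_u · r_v = 0,
  G = r_v · r_v = u^2.
Evaluating at (u, v) = (7/2, -3*pi/5): E = 5, F = 0, G = 49/4.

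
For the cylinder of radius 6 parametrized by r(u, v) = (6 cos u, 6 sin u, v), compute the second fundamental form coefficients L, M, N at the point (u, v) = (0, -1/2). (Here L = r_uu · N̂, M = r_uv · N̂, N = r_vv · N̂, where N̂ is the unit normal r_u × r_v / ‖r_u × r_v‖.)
L = -6;  M = 0;  N = 0

Compute the unit normal N̂(u, v) = (cos(u), sin(u), 0), and the second partials r_uu, r_uv, r_vv. Take dot products:
  L(u, v) = r_uu · N̂ = -6,
  M(u, v) = r_uv · N̂ = 0,
  N(u, v) = r_vv · N̂ = 0.
Evaluating at (u, v) = (0, -1/2):
  L = -6, M = 0, N = 0.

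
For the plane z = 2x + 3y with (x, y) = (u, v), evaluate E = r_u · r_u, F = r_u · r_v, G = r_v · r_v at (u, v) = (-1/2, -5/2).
E = 5;  F = 6;  G = 10

Partials: r_u = (1, 0, 2), r_v = (0, 1, 3). As functions of (u, v):
  E = r_u · r_u = 5,
  F = r_u · r_v = 6,
  G = r_v · r_v = 10.
Evaluating at (u, v) = (-1/2, -5/2): E = 5, F = 6, G = 10.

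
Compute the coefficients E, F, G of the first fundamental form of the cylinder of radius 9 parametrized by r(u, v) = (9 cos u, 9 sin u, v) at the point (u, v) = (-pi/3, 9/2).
E = 81;  F = 0;  G = 1

Partials: r_u = (-9*sin(u), 9*cos(u), 0), r_v = (0, 0, 1). As functions of (u, v):
  E = r_u · r_u = 81,
  F = r_u · r_v = 0,
  G = r_v · r_v = 1.
Evaluating at (u, v) = (-pi/3, 9/2): E = 81, F = 0, G = 1.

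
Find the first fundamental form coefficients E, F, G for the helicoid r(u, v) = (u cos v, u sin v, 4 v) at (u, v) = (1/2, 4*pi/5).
E = 1;  F = 0;  G = 65/4

Partials: r_u = (cos(v), sin(v), 0), r_v = (-u*sin(v), u*cos(v), 4). As functions of (u, v):
  E = r_u · r_u = 1,
  F = r_u · r_v = 0,
  G = r_v · r_v = u^2 + 16.
Evaluating at (u, v) = (1/2, 4*pi/5): E = 1, F = 0, G = 65/4.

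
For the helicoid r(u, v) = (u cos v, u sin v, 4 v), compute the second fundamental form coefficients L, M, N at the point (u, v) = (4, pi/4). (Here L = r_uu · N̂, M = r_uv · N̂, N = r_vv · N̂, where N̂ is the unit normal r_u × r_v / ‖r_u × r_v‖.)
L = 0;  M = -sqrt(2)/2;  N = 0

Compute the unit normal N̂(u, v) = (4*sin(v)/sqrt(u^2 + 16), -4*cos(v)/sqrt(u^2 + 16), u/sqrt(u^2 + 16)), and the second partials r_uu, r_uv, r_vv. Take dot products:
  L(u, v) = r_uu · N̂ = 0,
  M(u, v) = r_uv · N̂ = -4/sqrt(u^2 + 16),
  N(u, v) = r_vv · N̂ = 0.
Evaluating at (u, v) = (4, pi/4):
  L = 0, M = -sqrt(2)/2, N = 0.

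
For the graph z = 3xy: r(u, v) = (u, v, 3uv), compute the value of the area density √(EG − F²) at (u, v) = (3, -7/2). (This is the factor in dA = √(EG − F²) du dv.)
√(EG − F²)|_{(3, -7/2)} = sqrt(769)/2

E = 9*v^2 + 1, F = 9*u*v, G = 9*u^2 + 1, so EG − F² = 9*u^2 + 9*v^2 + 1. Taking the positive square root: √(EG − F²) = sqrt(9*u^2 + 9*v^2 + 1). At (u, v) = (3, -7/2): sqrt(769)/2.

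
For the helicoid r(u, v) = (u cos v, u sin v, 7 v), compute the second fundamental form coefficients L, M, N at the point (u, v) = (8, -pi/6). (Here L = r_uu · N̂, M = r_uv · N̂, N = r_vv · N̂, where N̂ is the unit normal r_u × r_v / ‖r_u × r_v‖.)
L = 0;  M = -7*sqrt(113)/113;  N = 0

Compute the unit normal N̂(u, v) = (7*sin(v)/sqrt(u^2 + 49), -7*cos(v)/sqrt(u^2 + 49), u/sqrt(u^2 + 49)), and the second partials r_uu, r_uv, r_vv. Take dot products:
  L(u, v) = r_uu · N̂ = 0,
  M(u, v) = r_uv · N̂ = -7/sqrt(u^2 + 49),
  N(u, v) = r_vv · N̂ = 0.
Evaluating at (u, v) = (8, -pi/6):
  L = 0, M = -7*sqrt(113)/113, N = 0.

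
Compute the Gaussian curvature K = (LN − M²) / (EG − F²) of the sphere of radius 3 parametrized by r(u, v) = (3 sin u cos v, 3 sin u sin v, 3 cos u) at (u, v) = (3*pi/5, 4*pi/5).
K = 1/9

Coefficients of the first fundamental form: E = 9, F = 0, G = 9*sin(u)^2.
Coefficients of the second fundamental form: L = -3*sin(u)/Abs(sin(u)), M = 0, N = -3*sin(u)^3/Abs(sin(u)).
Assemble K = (LN − M²)/(EG − F²) = 1/9. At (u, v) = (3*pi/5, 4*pi/5): K = 1/9.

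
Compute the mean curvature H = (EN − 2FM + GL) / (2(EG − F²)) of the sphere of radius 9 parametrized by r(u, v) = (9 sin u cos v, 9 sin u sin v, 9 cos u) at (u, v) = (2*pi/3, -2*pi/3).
H = -1/9

With E = 81, F = 0, G = 81*sin(u)^2, L = -9*sin(u)/Abs(sin(u)), M = 0, N = -9*sin(u)^3/Abs(sin(u)), assemble
  H = (EN − 2FM + GL) / (2(EG − F²)) = -sin(u)/(9*Abs(sin(u))).
At (u, v) = (2*pi/3, -2*pi/3): H = -1/9.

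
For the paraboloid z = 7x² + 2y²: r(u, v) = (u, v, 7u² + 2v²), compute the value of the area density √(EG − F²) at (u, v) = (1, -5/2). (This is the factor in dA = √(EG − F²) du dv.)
√(EG − F²)|_{(1, -5/2)} = 3*sqrt(33)

E = 196*u^2 + 1, F = 56*u*v, G = 16*v^2 + 1, so EG − F² = 196*u^2 + 16*v^2 + 1. Taking the positive square root: √(EG − F²) = sqrt(196*u^2 + 16*v^2 + 1). At (u, v) = (1, -5/2): 3*sqrt(33).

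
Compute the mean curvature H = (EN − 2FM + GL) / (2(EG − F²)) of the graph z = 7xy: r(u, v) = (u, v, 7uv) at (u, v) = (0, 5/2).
H = 0

With E = 49*v^2 + 1, F = 49*u*v, G = 49*u^2 + 1, L = 0, M = 7/sqrt(49*u^2 + 49*v^2 + 1), N = 0, assemble
  H = (EN − 2FM + GL) / (2(EG − F²)) = -343*u*v/(49*u^2 + 49*v^2 + 1)^(3/2).
At (u, v) = (0, 5/2): H = 0.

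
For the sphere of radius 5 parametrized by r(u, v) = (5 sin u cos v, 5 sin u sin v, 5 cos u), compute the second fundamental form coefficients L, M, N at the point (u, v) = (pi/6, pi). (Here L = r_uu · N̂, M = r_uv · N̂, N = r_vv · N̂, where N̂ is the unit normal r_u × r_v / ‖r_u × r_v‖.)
L = -5;  M = 0;  N = -5/4

Compute the unit normal N̂(u, v) = (sin(u)^2*cos(v)/Abs(sin(u)), sin(u)^2*sin(v)/Abs(sin(u)), sin(2*u)/(2*Abs(sin(u)))), and the second partials r_uu, r_uv, r_vv. Take dot products:
  L(u, v) = r_uu · N̂ = -5*sin(u)/Abs(sin(u)),
  M(u, v) = r_uv · N̂ = 0,
  N(u, v) = r_vv · N̂ = -5*sin(u)^3/Abs(sin(u)).
Evaluating at (u, v) = (pi/6, pi):
  L = -5, M = 0, N = -5/4.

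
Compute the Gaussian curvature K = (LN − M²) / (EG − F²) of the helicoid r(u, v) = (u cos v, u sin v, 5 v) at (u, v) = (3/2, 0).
K = -400/11881

Coefficients of the first fundamental form: E = 1, F = 0, G = u^2 + 25.
Coefficients of the second fundamental form: L = 0, M = -5/sqrt(u^2 + 25), N = 0.
Assemble K = (LN − M²)/(EG − F²) = -25/(u^2 + 25)^2. At (u, v) = (3/2, 0): K = -400/11881.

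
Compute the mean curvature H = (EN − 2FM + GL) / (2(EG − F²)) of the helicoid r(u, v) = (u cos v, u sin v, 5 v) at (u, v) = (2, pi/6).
H = 0

With E = 1, F = 0, G = u^2 + 25, L = 0, M = -5/sqrt(u^2 + 25), N = 0, assemble
  H = (EN − 2FM + GL) / (2(EG − F²)) = 0.
At (u, v) = (2, pi/6): H = 0.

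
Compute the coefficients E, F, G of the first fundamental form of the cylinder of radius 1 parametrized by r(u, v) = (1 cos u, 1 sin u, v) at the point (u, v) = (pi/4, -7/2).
E = 1;  F = 0;  G = 1

Partials: r_u = (-sin(u), cos(u), 0), r_v = (0, 0, 1). As functions of (u, v):
  E = r_u · r_u = 1,
  F = r_u · r_v = 0,
  G = r_v · r_v = 1.
Evaluating at (u, v) = (pi/4, -7/2): E = 1, F = 0, G = 1.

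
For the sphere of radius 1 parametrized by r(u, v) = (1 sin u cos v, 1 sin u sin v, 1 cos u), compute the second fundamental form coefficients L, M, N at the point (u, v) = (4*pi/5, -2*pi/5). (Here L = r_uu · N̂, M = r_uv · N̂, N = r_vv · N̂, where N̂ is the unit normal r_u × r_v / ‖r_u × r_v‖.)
L = -1;  M = 0;  N = -5/8 + sqrt(5)/8

Compute the unit normal N̂(u, v) = (sin(u)^2*cos(v)/Abs(sin(u)), sin(u)^2*sin(v)/Abs(sin(u)), sin(2*u)/(2*Abs(sin(u)))), and the second partials r_uu, r_uv, r_vv. Take dot products:
  L(u, v) = r_uu · N̂ = -sin(u)/Abs(sin(u)),
  M(u, v) = r_uv · N̂ = 0,
  N(u, v) = r_vv · N̂ = -sin(u)^3/Abs(sin(u)).
Evaluating at (u, v) = (4*pi/5, -2*pi/5):
  L = -1, M = 0, N = -5/8 + sqrt(5)/8.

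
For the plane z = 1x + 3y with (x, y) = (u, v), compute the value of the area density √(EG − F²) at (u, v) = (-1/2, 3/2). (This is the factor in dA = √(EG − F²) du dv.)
√(EG − F²)|_{(-1/2, 3/2)} = sqrt(11)

E = 2, F = 3, G = 10, so EG − F² = 11. Taking the positive square root: √(EG − F²) = sqrt(11). At (u, v) = (-1/2, 3/2): sqrt(11).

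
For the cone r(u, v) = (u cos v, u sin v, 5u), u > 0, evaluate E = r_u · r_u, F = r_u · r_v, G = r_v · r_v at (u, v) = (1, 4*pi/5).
E = 26;  F = 0;  G = 1

Partials: r_u = (cos(v), sin(v), 5), r_v = (-u*sin(v), u*cos(v), 0). As functions of (u, v):
  E = r_u · r_u = 26,
  F = r_u · r_v = 0,
  G = r_v · r_v = u^2.
Evaluating at (u, v) = (1, 4*pi/5): E = 26, F = 0, G = 1.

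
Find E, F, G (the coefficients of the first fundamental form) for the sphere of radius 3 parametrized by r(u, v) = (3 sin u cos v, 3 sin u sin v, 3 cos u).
E = 9;  F = 0;  G = 9*sin(u)^2

Compute partials: r_u = (3*cos(u)*cos(v), 3*sin(v)*cos(u), -3*sin(u)), r_v = (-3*sin(u)*sin(v), 3*sin(u)*cos(v), 0). Then
  E = r_u · r_u = 9,
  F = r_u · r_v = 0,
  G = r_v · r_v = 9*sin(u)^2.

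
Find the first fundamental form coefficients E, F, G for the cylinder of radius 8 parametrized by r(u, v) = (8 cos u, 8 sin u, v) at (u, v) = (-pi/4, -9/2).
E = 64;  F = 0;  G = 1

Partials: r_u = (-8*sin(u), 8*cos(u), 0), r_v = (0, 0, 1). As functions of (u, v):
  E = r_u · r_u = 64,
  F = r_u · r_v = 0,
  G = r_v · r_v = 1.
Evaluating at (u, v) = (-pi/4, -9/2): E = 64, F = 0, G = 1.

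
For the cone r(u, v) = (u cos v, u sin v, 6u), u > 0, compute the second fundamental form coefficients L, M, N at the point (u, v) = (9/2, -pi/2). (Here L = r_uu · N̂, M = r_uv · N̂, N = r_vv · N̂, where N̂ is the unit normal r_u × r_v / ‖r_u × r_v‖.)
L = 0;  M = 0;  N = 27*sqrt(37)/37

Compute the unit normal N̂(u, v) = (-6*sqrt(37)*u*cos(v)/(37*Abs(u)), -6*sqrt(37)*u*sin(v)/(37*Abs(u)), sqrt(37)*u/(37*Abs(u))), and the second partials r_uu, r_uv, r_vv. Take dot products:
  L(u, v) = r_uu · N̂ = 0,
  M(u, v) = r_uv · N̂ = 0,
  N(u, v) = r_vv · N̂ = 6*sqrt(37)*u^2/(37*Abs(u)).
Evaluating at (u, v) = (9/2, -pi/2):
  L = 0, M = 0, N = 27*sqrt(37)/37.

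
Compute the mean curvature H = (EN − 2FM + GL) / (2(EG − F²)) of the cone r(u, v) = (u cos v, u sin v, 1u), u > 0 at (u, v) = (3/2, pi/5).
H = sqrt(2)/6

With E = 2, F = 0, G = u^2, L = 0, M = 0, N = sqrt(2)*u^2/(2*Abs(u)), assemble
  H = (EN − 2FM + GL) / (2(EG − F²)) = sqrt(2)/(4*Abs(u)).
At (u, v) = (3/2, pi/5): H = sqrt(2)/6.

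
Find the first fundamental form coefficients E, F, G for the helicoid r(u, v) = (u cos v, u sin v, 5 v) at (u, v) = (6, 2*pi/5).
E = 1;  F = 0;  G = 61

Partials: r_u = (cos(v), sin(v), 0), r_v = (-u*sin(v), u*cos(v), 5). As functions of (u, v):
  E = r_u · r_u = 1,
  F = r_u · r_v = 0,
  G = r_v · r_v = u^2 + 25.
Evaluating at (u, v) = (6, 2*pi/5): E = 1, F = 0, G = 61.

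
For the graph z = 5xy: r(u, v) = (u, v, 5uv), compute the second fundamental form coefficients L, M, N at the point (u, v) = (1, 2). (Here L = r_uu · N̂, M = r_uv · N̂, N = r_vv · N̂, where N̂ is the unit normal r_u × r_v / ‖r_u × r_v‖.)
L = 0;  M = 5*sqrt(14)/42;  N = 0

Compute the unit normal N̂(u, v) = (-5*v/sqrt(25*u^2 + 25*v^2 + 1), -5*u/sqrt(25*u^2 + 25*v^2 + 1), 1/sqrt(25*u^2 + 25*v^2 + 1)), and the second partials r_uu, r_uv, r_vv. Take dot products:
  L(u, v) = r_uu · N̂ = 0,
  M(u, v) = r_uv · N̂ = 5/sqrt(25*u^2 + 25*v^2 + 1),
  N(u, v) = r_vv · N̂ = 0.
Evaluating at (u, v) = (1, 2):
  L = 0, M = 5*sqrt(14)/42, N = 0.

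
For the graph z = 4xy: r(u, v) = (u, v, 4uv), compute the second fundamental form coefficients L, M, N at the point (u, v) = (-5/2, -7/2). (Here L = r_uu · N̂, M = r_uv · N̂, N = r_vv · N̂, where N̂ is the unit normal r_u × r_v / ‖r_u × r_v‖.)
L = 0;  M = 4*sqrt(33)/99;  N = 0

Compute the unit normal N̂(u, v) = (-4*v/sqrt(16*u^2 + 16*v^2 + 1), -4*u/sqrt(16*u^2 + 16*v^2 + 1), 1/sqrt(16*u^2 + 16*v^2 + 1)), and the second partials r_uu, r_uv, r_vv. Take dot products:
  L(u, v) = r_uu · N̂ = 0,
  M(u, v) = r_uv · N̂ = 4/sqrt(16*u^2 + 16*v^2 + 1),
  N(u, v) = r_vv · N̂ = 0.
Evaluating at (u, v) = (-5/2, -7/2):
  L = 0, M = 4*sqrt(33)/99, N = 0.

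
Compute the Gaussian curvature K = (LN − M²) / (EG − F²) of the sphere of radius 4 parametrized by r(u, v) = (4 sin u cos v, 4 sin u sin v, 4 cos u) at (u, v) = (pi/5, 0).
K = 1/16

Coefficients of the first fundamental form: E = 16, F = 0, G = 16*sin(u)^2.
Coefficients of the second fundamental form: L = -4*sin(u)/Abs(sin(u)), M = 0, N = -4*sin(u)^3/Abs(sin(u)).
Assemble K = (LN − M²)/(EG − F²) = 1/16. At (u, v) = (pi/5, 0): K = 1/16.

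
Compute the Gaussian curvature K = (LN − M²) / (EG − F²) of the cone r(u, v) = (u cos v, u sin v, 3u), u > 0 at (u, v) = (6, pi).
K = 0

Coefficients of the first fundamental form: E = 10, F = 0, G = u^2.
Coefficients of the second fundamental form: L = 0, M = 0, N = 3*sqrt(10)*u^2/(10*Abs(u)).
Assemble K = (LN − M²)/(EG − F²) = 0. At (u, v) = (6, pi): K = 0.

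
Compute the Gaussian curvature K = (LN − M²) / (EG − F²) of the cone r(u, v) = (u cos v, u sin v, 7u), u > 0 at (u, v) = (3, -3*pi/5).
K = 0

Coefficients of the first fundamental form: E = 50, F = 0, G = u^2.
Coefficients of the second fundamental form: L = 0, M = 0, N = 7*sqrt(2)*u^2/(10*Abs(u)).
Assemble K = (LN − M²)/(EG − F²) = 0. At (u, v) = (3, -3*pi/5): K = 0.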